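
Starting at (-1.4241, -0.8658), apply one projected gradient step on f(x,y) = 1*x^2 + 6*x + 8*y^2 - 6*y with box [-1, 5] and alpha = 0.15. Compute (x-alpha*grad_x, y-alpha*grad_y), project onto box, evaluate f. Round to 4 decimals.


Step 1: Compute gradient at (-1.4241, -0.8658).
grad_x = 2*1*-1.4241 + 6 = 3.1518
grad_y = 2*8*-0.8658 - 6 = -19.8528
Step 2: Gradient step.
x_raw = -1.4241 - 0.15*3.1518 = -1.8969
y_raw = -0.8658 - 0.15*-19.8528 = 2.1121
Step 3: Project onto [-1, 5].
x_proj = clip(-1.8969) = -1.0
y_proj = clip(2.1121) = 2.1121
Step 4: Evaluate f.
f(-1.0, 2.1121) = 18.0157


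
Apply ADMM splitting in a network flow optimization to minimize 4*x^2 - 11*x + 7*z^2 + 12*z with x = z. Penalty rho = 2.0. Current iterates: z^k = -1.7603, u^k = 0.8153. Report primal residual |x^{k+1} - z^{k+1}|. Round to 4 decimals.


ADMM iteration with rho = 2.0, z^k = -1.7603, u^k = 0.8153
Step 1: x-update.
Minimize 4*x^2 - 11*x + (2.0/2)*(x + 1.7603 + 0.8153)^2
FOC: (2*4 + 2.0)*x = 11 + 2.0*(-1.7603 - 0.8153)
x^{k+1} = 0.5849
Step 2: z-update.
Minimize 7*z^2 + 12*z + (2.0/2)*(0.5849 - z + 0.8153)^2
FOC: (2*7 + 2.0)*z = -12 + 2.0*(0.5849 + 0.8153)
z^{k+1} = -0.575
Step 3: u-update.
u^{k+1} = 0.8153 + 0.5849 + 0.575 = 1.9752
Step 4: Primal residual = |0.5849 + 0.575| = 1.1599


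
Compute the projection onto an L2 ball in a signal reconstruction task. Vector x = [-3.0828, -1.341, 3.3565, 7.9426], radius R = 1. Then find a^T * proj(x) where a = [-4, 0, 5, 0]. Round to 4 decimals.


Step 1: Compute ||x|| (intermediates to 6 decimals).
||x|| = sqrt((-3.0828)^2 + (-1.341)^2 + 3.3565^2 + 7.9426^2) = 9.254886
Step 2: Project.
Since ||x|| > R, scale = R/||x|| = 1/9.254886 = 0.108051, proj(x) = scale * x
proj(x) = [-0.3331, -0.144896, 0.362673, 0.858206]
Step 3: Dot product.
a^T * proj(x) = -4*(-0.3331) + 0*(-0.144896) + 5*0.362673 + 0*0.858206 = 3.1458


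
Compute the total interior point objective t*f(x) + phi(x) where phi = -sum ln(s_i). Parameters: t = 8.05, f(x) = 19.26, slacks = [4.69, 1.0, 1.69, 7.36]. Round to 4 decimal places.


Step 1: Compute log-barrier.
ln values: [1.5454, 0.0, 0.5247, 1.9961]
phi = -(1.5454 + 0.0 + 0.5247 + 1.9961) = -4.0662
Step 2: Compute augmented objective.
t*f(x) = 8.05*19.26 = 155.043
Total = 155.043 - 4.0662 = 150.9768


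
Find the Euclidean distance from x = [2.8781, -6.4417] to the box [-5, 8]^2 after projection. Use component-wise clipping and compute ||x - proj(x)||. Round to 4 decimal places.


Project each component onto [-5, 8].
clip(2.8781) = 2.8781, clip(-6.4417) = -5.0
Projection = [2.8781, -5.0]
Squared diffs: [0.0, 2.0785]
Distance = sqrt(2.0785) = 1.4417


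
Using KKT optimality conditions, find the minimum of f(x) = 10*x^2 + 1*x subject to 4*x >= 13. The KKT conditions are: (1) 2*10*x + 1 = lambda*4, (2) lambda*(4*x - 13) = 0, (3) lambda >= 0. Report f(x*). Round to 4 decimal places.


Step 1: Try lambda = 0 (constraint inactive).
x_unc = -1/(2*10) = -0.05
Check: 4*-0.05 = -0.2 < 13 -- violated!
Step 2: Constraint must be active: 4*x = 13
x* = 13/4 = 3.25
lambda = (2*10*3.25 + 1)/4 = 16.5
Step 3: Compute optimal value.
f(x*) = 10*3.25^2 + 1*3.25 = 108.875


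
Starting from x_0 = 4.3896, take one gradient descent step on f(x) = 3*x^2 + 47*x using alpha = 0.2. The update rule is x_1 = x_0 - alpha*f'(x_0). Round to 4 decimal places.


We compute the gradient at x_0 and apply the update.
f'(x) = 6*x + 47
f'(4.3896) = 6*4.3896 + 47 = 73.3376
x_1 = 4.3896 - 0.2*73.3376 = -10.2779


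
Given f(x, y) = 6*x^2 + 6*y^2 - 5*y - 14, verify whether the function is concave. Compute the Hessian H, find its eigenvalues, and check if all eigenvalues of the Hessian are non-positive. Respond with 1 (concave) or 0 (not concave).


The Hessian of f(x,y) = 6*x^2 + 6*y^2 - 5*y - 14 is:
H = [[12, 0], [0, 12]]
Trace = 12 + 12 = 24
Determinant = 12*12 - (0)^2 = 144
Discriminant = (24)^2 - 4*144 = 0.0
Eigenvalues: lambda_1 = 12.0, lambda_2 = 12.0
The function is not concave.

0


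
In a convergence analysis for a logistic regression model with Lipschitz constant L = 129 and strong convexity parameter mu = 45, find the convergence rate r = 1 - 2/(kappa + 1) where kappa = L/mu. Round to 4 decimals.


Step 1: Compute the condition number.
kappa = L/mu = 129/45 = 2.8667
Step 2: Compute the convergence rate.
r = 1 - 2/(kappa + 1) = 1 - 2*mu/(L + mu) = (L - mu)/(L + mu) = 84/174 = 0.4828


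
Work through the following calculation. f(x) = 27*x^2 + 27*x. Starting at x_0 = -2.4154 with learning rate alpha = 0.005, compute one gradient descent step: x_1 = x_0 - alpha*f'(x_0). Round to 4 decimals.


We compute the gradient at x_0 and apply the update.
f'(x) = 54*x + 27
f'(-2.4154) = 54*-2.4154 + 27 = -103.4316
x_1 = -2.4154 - 0.005*-103.4316 = -1.8982


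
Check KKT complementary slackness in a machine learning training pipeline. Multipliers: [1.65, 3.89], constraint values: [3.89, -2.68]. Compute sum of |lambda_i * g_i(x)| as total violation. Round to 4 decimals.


KKT complementary slackness check:
lambda_1 * g_1 = 1.65 * 3.89 = 6.4185
lambda_2 * g_2 = 3.89 * -2.68 = -10.4252
Total violation = 6.4185 + 10.4252 = 16.8437


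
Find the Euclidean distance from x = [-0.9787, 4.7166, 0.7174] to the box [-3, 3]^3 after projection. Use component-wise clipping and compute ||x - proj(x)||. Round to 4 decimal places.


Project each component onto [-3, 3].
clip(-0.9787) = -0.9787, clip(4.7166) = 3.0, clip(0.7174) = 0.7174
Projection = [-0.9787, 3.0, 0.7174]
Squared diffs: [0.0, 2.9467, 0.0]
Distance = sqrt(2.9467) = 1.7166


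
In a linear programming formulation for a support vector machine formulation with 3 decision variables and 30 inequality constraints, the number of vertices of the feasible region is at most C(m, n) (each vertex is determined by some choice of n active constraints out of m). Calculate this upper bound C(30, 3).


Each vertex corresponds to some choice of n active constraints out of m, so the number of vertices is at most C(m, n) = m! / (n!(m-n)!).
m = 30, n = 3
Numerator: 30 * 29 * 28
Denominator: 3! = 6
C(30, 3) = 4060


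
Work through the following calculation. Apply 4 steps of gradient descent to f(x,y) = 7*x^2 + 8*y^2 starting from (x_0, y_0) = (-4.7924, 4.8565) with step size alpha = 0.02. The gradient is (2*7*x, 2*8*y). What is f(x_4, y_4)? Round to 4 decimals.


Gradient descent on f(x,y) = 7*x^2 + 8*y^2.
Starting point: (-4.7924, 4.8565), alpha = 0.02
Step 1: grad_x = 2*7*-4.7924 = -67.0936, grad_y = 2*8*4.8565 = 77.704
  x_1 = -4.7924 - 0.02*-67.0936 = -3.4505
  y_1 = 4.8565 - 0.02*77.704 = 3.3024
Step 2: grad_x = 2*7*-3.4505 = -48.3074, grad_y = 2*8*3.3024 = 52.8387
  x_2 = -3.4505 - 0.02*-48.3074 = -2.4844
  y_2 = 3.3024 - 0.02*52.8387 = 2.2456
Step 3: grad_x = 2*7*-2.4844 = -34.7813, grad_y = 2*8*2.2456 = 35.9303
  x_3 = -2.4844 - 0.02*-34.7813 = -1.7888
  y_3 = 2.2456 - 0.02*35.9303 = 1.527
Step 4: grad_x = 2*7*-1.7888 = -25.0426, grad_y = 2*8*1.527 = 24.4326
  x_4 = -1.7888 - 0.02*-25.0426 = -1.2879
  y_4 = 1.527 - 0.02*24.4326 = 1.0384
f(-1.2879, 1.0384) = 7*(-1.2879)^2 + 8*1.0384^2 = 20.2368


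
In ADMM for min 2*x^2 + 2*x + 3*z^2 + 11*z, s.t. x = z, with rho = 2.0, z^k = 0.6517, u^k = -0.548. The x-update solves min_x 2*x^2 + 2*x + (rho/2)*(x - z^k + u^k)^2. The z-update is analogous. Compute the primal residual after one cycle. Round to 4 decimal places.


ADMM iteration with rho = 2.0, z^k = 0.6517, u^k = -0.548
Step 1: x-update.
Minimize 2*x^2 + 2*x + (2.0/2)*(x - 0.6517 - 0.548)^2
FOC: (2*2 + 2.0)*x = -2 + 2.0*(0.6517 + 0.548)
x^{k+1} = 0.0666
Step 2: z-update.
Minimize 3*z^2 + 11*z + (2.0/2)*(0.0666 - z - 0.548)^2
FOC: (2*3 + 2.0)*z = -11 + 2.0*(0.0666 - 0.548)
z^{k+1} = -1.4954
Step 3: u-update.
u^{k+1} = -0.548 + 0.0666 + 1.4954 = 1.0139
Step 4: Primal residual = |0.0666 + 1.4954| = 1.5619


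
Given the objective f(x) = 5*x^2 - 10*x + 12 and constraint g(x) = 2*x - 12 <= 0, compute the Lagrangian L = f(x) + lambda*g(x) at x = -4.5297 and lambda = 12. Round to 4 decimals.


Step 1: Evaluate f(x).
f(-4.5297) = 5*(-4.5297)^2 - 10*(-4.5297) + 12 = 159.8879
Step 2: Evaluate g(x).
g(-4.5297) = 2*-4.5297 - 12 = -21.0594
Step 3: Compute Lagrangian.
L = 159.8879 + 12*-21.0594 = -92.8249


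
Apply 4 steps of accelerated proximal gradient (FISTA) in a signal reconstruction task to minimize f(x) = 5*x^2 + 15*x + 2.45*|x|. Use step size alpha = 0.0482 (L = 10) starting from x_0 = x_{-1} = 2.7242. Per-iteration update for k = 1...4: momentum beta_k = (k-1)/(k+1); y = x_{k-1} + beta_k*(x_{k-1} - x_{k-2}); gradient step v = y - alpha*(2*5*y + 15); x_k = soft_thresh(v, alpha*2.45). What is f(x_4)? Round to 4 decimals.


FISTA on f(x) = 5*x^2 + 15*x + 2.45*|x|
L = 10, alpha = 0.0482
Iteration 1: beta = 0.0, y = 2.7242 + 0.0*(2.7242 - 2.7242) = 2.7242
  grad(y) = 42.242, v = y - alpha*grad = 0.6881
  prox(v) = soft_thresh(0.6881, 0.1181) = 0.57
Iteration 2: beta = 0.3333, y = 0.57 + 0.3333*(0.57 - 2.7242) = -0.148
  grad(y) = 13.5199, v = y - alpha*grad = -0.7997
  prox(v) = soft_thresh(-0.7997, 0.1181) = -0.6816
Iteration 3: beta = 0.5, y = -0.6816 + 0.5*(-0.6816 - 0.57) = -1.3074
  grad(y) = 1.9261, v = y - alpha*grad = -1.4002
  prox(v) = soft_thresh(-1.4002, 0.1181) = -1.2821
Iteration 4: beta = 0.6, y = -1.2821 + 0.6*(-1.2821 + 0.6816) = -1.6425
  grad(y) = -1.4247, v = y - alpha*grad = -1.5738
  prox(v) = soft_thresh(-1.5738, 0.1181) = -1.4557
f(x_4) = 5*(-1.4557)^2 + 15*(-1.4557) + 2.45*|-1.4557| = -7.6737


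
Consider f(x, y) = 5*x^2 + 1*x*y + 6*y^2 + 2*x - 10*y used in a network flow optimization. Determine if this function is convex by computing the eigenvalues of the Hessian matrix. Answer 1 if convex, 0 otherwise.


The Hessian of f(x,y) = 5*x^2 + 1*x*y + 6*y^2 + 2*x - 10*y is:
H = [[10, 1], [1, 12]]
Trace = 10 + 12 = 22
Determinant = 10*12 - (1)^2 = 119
Discriminant = (22)^2 - 4*119 = 8.0
Eigenvalues: lambda_1 = 9.5858, lambda_2 = 12.4142
The function is convex.

1


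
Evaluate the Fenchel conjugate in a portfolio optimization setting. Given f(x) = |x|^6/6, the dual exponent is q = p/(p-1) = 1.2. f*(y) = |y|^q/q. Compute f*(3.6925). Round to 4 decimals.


The conjugate exponent q satisfies 1/p + 1/q = 1.
p = 6, so q = 6/(6 - 1) = 1.2
|y|^q = 3.6925^1.2 = 4.795
f*(3.6925) = 4.795 / 1.2 = 3.9958


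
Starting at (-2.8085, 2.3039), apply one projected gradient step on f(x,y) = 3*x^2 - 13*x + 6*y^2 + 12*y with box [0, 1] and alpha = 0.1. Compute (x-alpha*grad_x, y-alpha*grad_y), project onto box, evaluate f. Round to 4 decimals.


Step 1: Compute gradient at (-2.8085, 2.3039).
grad_x = 2*3*-2.8085 - 13 = -29.851
grad_y = 2*6*2.3039 + 12 = 39.6468
Step 2: Gradient step.
x_raw = -2.8085 - 0.1*-29.851 = 0.1766
y_raw = 2.3039 - 0.1*39.6468 = -1.6608
Step 3: Project onto [0, 1].
x_proj = clip(0.1766) = 0.1766
y_proj = clip(-1.6608) = 0.0
Step 4: Evaluate f.
f(0.1766, 0.0) = -2.2022


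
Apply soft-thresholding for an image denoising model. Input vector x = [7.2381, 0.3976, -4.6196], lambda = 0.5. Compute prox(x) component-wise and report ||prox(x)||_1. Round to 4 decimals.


Soft-thresholding with lambda = 0.5:
prox(7.2381) = sign(7.2381)*max(|7.2381| - 0.5, 0) = 6.7381
prox(0.3976) = sign(0.3976)*max(|0.3976| - 0.5, 0) = 0.0
prox(-4.6196) = sign(-4.6196)*max(|-4.6196| - 0.5, 0) = -4.1196
prox(x) = [6.7381, 0.0, -4.1196]
||prox(x)||_1 = 6.7381 + 0.0 + 4.1196 = 10.8577


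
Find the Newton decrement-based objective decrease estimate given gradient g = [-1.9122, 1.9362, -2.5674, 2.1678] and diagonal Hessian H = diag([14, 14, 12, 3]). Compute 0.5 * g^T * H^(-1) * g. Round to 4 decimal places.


Step 1: H is diagonal, so H^(-1) * g = [-0.1366, 0.1383, -0.214, 0.7226].
Step 2: g^T H^(-1) g = sum_i g_i^2 / H_ii
  = (-1.9122)^2/14 + (1.9362)^2/14 + (-2.5674)^2/12 + (2.1678)^2/3
  = 0.2612 + 0.2678 + 0.5493 + 1.5665 = 2.6447
Step 3: Objective decrease = 0.5 * g^T H^(-1) g = 1.3224


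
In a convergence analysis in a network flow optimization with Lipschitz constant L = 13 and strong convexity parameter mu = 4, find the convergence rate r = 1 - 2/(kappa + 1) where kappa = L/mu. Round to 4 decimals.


Step 1: Compute the condition number.
kappa = L/mu = 13/4 = 3.25
Step 2: Compute the convergence rate.
r = 1 - 2/(kappa + 1) = 1 - 2*mu/(L + mu) = (L - mu)/(L + mu) = 9/17 = 0.5294


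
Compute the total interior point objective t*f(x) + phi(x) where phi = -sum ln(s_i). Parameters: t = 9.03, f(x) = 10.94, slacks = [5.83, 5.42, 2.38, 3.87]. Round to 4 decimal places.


Step 1: Compute log-barrier.
ln values: [1.763, 1.6901, 0.8671, 1.3533]
phi = -(1.763 + 1.6901 + 0.8671 + 1.3533) = -5.6735
Step 2: Compute augmented objective.
t*f(x) = 9.03*10.94 = 98.7882
Total = 98.7882 - 5.6735 = 93.1147


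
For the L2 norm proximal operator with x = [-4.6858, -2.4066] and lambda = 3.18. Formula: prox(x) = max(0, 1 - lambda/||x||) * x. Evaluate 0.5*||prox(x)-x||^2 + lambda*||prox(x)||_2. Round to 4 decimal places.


Step 1: Compute ||x||.
||x|| = 5.2677
Step 2: Compute scaling factor.
scale = max(0, 1 - 3.18/5.2677) = 0.3963
Step 3: prox(x) = [-1.8571, -0.9538]
||prox(x)|| = 2.0877
Step 4: Proximal objective.
0.5*||prox-x||^2 = 5.0562
lambda*||prox|| = 6.6389
Total = 11.695


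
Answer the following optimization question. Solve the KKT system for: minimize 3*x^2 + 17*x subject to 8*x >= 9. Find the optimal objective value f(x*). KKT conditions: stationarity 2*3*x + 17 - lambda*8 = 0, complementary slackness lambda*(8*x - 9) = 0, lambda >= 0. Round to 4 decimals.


Step 1: Try lambda = 0 (constraint inactive).
x_unc = -17/(2*3) = -2.8333
Check: 8*-2.8333 = -22.6664 < 9 -- violated!
Step 2: Constraint must be active: 8*x = 9
x* = 9/8 = 1.125
lambda = (2*3*1.125 + 17)/8 = 2.9688
Step 3: Compute optimal value.
f(x*) = 3*1.125^2 + 17*1.125 = 22.9219


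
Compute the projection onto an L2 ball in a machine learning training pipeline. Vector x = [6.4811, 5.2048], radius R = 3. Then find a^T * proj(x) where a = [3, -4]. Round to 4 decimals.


Step 1: Compute ||x|| (intermediates to 6 decimals).
||x|| = sqrt(6.4811^2 + 5.2048^2) = 8.312316
Step 2: Project.
Since ||x|| > R, scale = R/||x|| = 3/8.312316 = 0.36091, proj(x) = scale * x
proj(x) = [2.339094, 1.878464]
Step 3: Dot product.
a^T * proj(x) = 3*2.339094 - 4*1.878464 = -0.4966


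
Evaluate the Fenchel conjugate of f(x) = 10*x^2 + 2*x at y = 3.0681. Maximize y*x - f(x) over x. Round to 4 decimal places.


f*(y) = sup_x {y*x - a*x^2 - b*x} = sup_x {(y-b)*x - a*x^2}
FOC: (y - b) - 2a*x = 0 => x* = (y - b)/(2a)
x* = (3.0681 - 2)/(2*10) = 0.0534
f*(3.0681) = (y-b)^2/(4a) = (3.0681 - 2)^2/(4*10)
= 1.1408/40 = 0.0285


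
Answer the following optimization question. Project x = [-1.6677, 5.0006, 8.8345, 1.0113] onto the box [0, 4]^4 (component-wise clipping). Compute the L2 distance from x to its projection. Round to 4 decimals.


Project each component onto [0, 4].
clip(-1.6677) = 0.0, clip(5.0006) = 4.0, clip(8.8345) = 4.0, clip(1.0113) = 1.0113
Projection = [0.0, 4.0, 4.0, 1.0113]
Squared diffs: [2.7812, 1.0012, 23.3724, 0.0]
Distance = sqrt(27.1548) = 5.211


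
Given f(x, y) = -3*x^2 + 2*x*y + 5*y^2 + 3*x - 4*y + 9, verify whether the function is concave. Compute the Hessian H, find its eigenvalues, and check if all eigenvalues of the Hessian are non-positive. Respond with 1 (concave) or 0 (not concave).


The Hessian of f(x,y) = -3*x^2 + 2*x*y + 5*y^2 + 3*x - 4*y + 9 is:
H = [[-6, 2], [2, 10]]
Trace = -6 + 10 = 4
Determinant = -6*10 - (2)^2 = -64
Discriminant = (4)^2 - 4*-64 = 272.0
Eigenvalues: lambda_1 = -6.2462, lambda_2 = 10.2462
The function is not concave.

0


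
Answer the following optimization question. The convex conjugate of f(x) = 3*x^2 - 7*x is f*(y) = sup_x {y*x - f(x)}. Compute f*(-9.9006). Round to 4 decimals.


f*(y) = sup_x {y*x - a*x^2 - b*x} = sup_x {(y-b)*x - a*x^2}
FOC: (y - b) - 2a*x = 0 => x* = (y - b)/(2a)
x* = (-9.9006 + 7)/(2*3) = -0.4834
f*(-9.9006) = (y-b)^2/(4a) = (-9.9006 + 7)^2/(4*3)
= 8.4135/12 = 0.7011


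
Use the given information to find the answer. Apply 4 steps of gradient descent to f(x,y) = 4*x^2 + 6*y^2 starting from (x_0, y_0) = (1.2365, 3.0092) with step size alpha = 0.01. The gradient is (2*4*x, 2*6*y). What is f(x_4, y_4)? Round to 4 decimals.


Gradient descent on f(x,y) = 4*x^2 + 6*y^2.
Starting point: (1.2365, 3.0092), alpha = 0.01
Step 1: grad_x = 2*4*1.2365 = 9.892, grad_y = 2*6*3.0092 = 36.1104
  x_1 = 1.2365 - 0.01*9.892 = 1.1376
  y_1 = 3.0092 - 0.01*36.1104 = 2.6481
Step 2: grad_x = 2*4*1.1376 = 9.1006, grad_y = 2*6*2.6481 = 31.7772
  x_2 = 1.1376 - 0.01*9.1006 = 1.0466
  y_2 = 2.6481 - 0.01*31.7772 = 2.3303
Step 3: grad_x = 2*4*1.0466 = 8.3726, grad_y = 2*6*2.3303 = 27.9639
  x_3 = 1.0466 - 0.01*8.3726 = 0.9628
  y_3 = 2.3303 - 0.01*27.9639 = 2.0507
Step 4: grad_x = 2*4*0.9628 = 7.7028, grad_y = 2*6*2.0507 = 24.6082
  x_4 = 0.9628 - 0.01*7.7028 = 0.8858
  y_4 = 2.0507 - 0.01*24.6082 = 1.8046
f(0.8858, 1.8046) = 4*0.8858^2 + 6*1.8046^2 = 22.6783


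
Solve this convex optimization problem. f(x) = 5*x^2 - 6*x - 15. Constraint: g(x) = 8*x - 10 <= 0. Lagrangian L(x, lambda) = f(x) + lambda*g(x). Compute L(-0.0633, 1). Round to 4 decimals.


Step 1: Evaluate f(x).
f(-0.0633) = 5*(-0.0633)^2 - 6*(-0.0633) - 15 = -14.6002
Step 2: Evaluate g(x).
g(-0.0633) = 8*-0.0633 - 10 = -10.5064
Step 3: Compute Lagrangian.
L = -14.6002 + 1*-10.5064 = -25.1066


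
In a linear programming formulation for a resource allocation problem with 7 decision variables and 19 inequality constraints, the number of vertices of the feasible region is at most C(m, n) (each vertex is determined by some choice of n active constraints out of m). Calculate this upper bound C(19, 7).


Each vertex corresponds to some choice of n active constraints out of m, so the number of vertices is at most C(m, n) = m! / (n!(m-n)!).
m = 19, n = 7
Numerator: 19 * 18 * 17 * 16 * 15 * 14 * 13
Denominator: 7! = 5040
C(19, 7) = 50388


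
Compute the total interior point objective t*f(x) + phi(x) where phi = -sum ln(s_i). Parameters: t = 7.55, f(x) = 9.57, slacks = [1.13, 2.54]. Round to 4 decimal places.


Step 1: Compute log-barrier.
ln values: [0.1222, 0.9322]
phi = -(0.1222 + 0.9322) = -1.0544
Step 2: Compute augmented objective.
t*f(x) = 7.55*9.57 = 72.2535
Total = 72.2535 - 1.0544 = 71.1991


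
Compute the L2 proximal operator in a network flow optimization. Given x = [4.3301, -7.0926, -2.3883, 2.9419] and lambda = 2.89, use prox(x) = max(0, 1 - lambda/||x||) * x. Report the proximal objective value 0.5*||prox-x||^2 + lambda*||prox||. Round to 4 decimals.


Step 1: Compute ||x||.
||x|| = 9.1331
Step 2: Compute scaling factor.
scale = max(0, 1 - 2.89/9.1331) = 0.6836
Step 3: prox(x) = [2.9599, -4.8483, -1.6326, 2.011]
||prox(x)|| = 6.2431
Step 4: Proximal objective.
0.5*||prox-x||^2 = 4.1761
lambda*||prox|| = 18.0426
Total = 22.2186


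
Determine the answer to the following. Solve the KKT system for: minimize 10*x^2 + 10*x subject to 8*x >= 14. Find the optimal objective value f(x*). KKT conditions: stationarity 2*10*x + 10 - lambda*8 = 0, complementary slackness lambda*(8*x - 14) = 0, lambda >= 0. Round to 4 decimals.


Step 1: Try lambda = 0 (constraint inactive).
x_unc = -10/(2*10) = -0.5
Check: 8*-0.5 = -4.0 < 14 -- violated!
Step 2: Constraint must be active: 8*x = 14
x* = 14/8 = 1.75
lambda = (2*10*1.75 + 10)/8 = 5.625
Step 3: Compute optimal value.
f(x*) = 10*1.75^2 + 10*1.75 = 48.125


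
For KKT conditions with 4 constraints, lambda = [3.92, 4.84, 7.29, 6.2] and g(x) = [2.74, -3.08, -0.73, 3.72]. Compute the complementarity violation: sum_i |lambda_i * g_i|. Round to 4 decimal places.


KKT complementary slackness check:
lambda_1 * g_1 = 3.92 * 2.74 = 10.7408
lambda_2 * g_2 = 4.84 * -3.08 = -14.9072
lambda_3 * g_3 = 7.29 * -0.73 = -5.3217
lambda_4 * g_4 = 6.2 * 3.72 = 23.064
Total violation = 10.7408 + 14.9072 + 5.3217 + 23.064 = 54.0337


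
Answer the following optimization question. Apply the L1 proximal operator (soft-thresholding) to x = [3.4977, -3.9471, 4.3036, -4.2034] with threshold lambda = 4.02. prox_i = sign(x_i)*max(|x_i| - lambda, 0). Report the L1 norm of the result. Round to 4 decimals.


Soft-thresholding with lambda = 4.02:
prox(3.4977) = sign(3.4977)*max(|3.4977| - 4.02, 0) = 0.0
prox(-3.9471) = sign(-3.9471)*max(|-3.9471| - 4.02, 0) = 0.0
prox(4.3036) = sign(4.3036)*max(|4.3036| - 4.02, 0) = 0.2836
prox(-4.2034) = sign(-4.2034)*max(|-4.2034| - 4.02, 0) = -0.1834
prox(x) = [0.0, 0.0, 0.2836, -0.1834]
||prox(x)||_1 = 0.0 + 0.0 + 0.2836 + 0.1834 = 0.467


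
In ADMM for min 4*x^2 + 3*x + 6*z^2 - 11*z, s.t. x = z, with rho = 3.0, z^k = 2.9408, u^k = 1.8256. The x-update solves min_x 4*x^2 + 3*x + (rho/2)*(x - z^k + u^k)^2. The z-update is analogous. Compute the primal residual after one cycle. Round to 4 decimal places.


ADMM iteration with rho = 3.0, z^k = 2.9408, u^k = 1.8256
Step 1: x-update.
Minimize 4*x^2 + 3*x + (3.0/2)*(x - 2.9408 + 1.8256)^2
FOC: (2*4 + 3.0)*x = -3 + 3.0*(2.9408 - 1.8256)
x^{k+1} = 0.0314
Step 2: z-update.
Minimize 6*z^2 - 11*z + (3.0/2)*(0.0314 - z + 1.8256)^2
FOC: (2*6 + 3.0)*z = 11 + 3.0*(0.0314 + 1.8256)
z^{k+1} = 1.1047
Step 3: u-update.
u^{k+1} = 1.8256 + 0.0314 - 1.1047 = 0.7523
Step 4: Primal residual = |0.0314 - 1.1047| = 1.0733


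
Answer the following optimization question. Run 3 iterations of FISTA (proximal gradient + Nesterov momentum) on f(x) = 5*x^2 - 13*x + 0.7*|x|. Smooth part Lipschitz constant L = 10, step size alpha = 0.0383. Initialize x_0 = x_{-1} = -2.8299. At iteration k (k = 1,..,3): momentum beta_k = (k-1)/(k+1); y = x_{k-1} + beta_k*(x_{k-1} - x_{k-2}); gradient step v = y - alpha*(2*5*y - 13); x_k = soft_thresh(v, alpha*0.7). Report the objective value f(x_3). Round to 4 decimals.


FISTA on f(x) = 5*x^2 - 13*x + 0.7*|x|
L = 10, alpha = 0.0383
Iteration 1: beta = 0.0, y = -2.8299 + 0.0*(-2.8299 + 2.8299) = -2.8299
  grad(y) = -41.299, v = y - alpha*grad = -1.2481
  prox(v) = soft_thresh(-1.2481, 0.0268) = -1.2213
Iteration 2: beta = 0.3333, y = -1.2213 + 0.3333*(-1.2213 + 2.8299) = -0.6852
  grad(y) = -19.8515, v = y - alpha*grad = 0.0752
  prox(v) = soft_thresh(0.0752, 0.0268) = 0.0484
Iteration 3: beta = 0.5, y = 0.0484 + 0.5*(0.0484 + 1.2213) = 0.6832
  grad(y) = -6.168, v = y - alpha*grad = 0.9194
  prox(v) = soft_thresh(0.9194, 0.0268) = 0.8926
f(x_3) = 5*0.8926^2 - 13*0.8926 + 0.7*|0.8926| = -6.9954


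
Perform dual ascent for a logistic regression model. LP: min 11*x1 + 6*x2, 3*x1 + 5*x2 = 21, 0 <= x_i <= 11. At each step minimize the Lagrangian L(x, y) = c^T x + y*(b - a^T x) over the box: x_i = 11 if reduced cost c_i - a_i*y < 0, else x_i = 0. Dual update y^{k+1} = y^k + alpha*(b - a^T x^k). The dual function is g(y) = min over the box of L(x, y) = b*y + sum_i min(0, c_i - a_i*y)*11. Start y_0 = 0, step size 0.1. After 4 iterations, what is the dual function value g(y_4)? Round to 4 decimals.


Dual ascent for LP: min 11*x1 + 6*x2, 3*x1 + 5*x2 = 21, 0 <= x_i <= 11
Step 1: y^k = 0.0, reduced costs: (11.0, 6.0)
  x^k = (0.0, 0.0), subgradient = b - a^T x = 21.0
  y^{k+1} = 0.0 + 0.1*21.0 = 2.1
Step 2: y^k = 2.1, reduced costs: (4.7, -4.5)
  x^k = (0.0, 11.0), subgradient = b - a^T x = -34.0
  y^{k+1} = 2.1 + 0.1*-34.0 = -1.3
Step 3: y^k = -1.3, reduced costs: (14.9, 12.5)
  x^k = (0.0, 0.0), subgradient = b - a^T x = 21.0
  y^{k+1} = -1.3 + 0.1*21.0 = 0.8
Step 4: y^k = 0.8, reduced costs: (8.6, 2.0)
  x^k = (0.0, 0.0), subgradient = b - a^T x = 21.0
  y^{k+1} = 0.8 + 0.1*21.0 = 2.9
Dual objective at y_4 = 2.9: reduced costs (2.3, -8.5), box minimizer x = (0.0, 11.0)
g(y_4) = b*y + (c1 - a1*y)*x1 + (c2 - a2*y)*x2 = 21*2.9 + 2.3*0.0 + (-8.5)*11.0 = 60.9 + 0.0 - 93.5 = -32.6


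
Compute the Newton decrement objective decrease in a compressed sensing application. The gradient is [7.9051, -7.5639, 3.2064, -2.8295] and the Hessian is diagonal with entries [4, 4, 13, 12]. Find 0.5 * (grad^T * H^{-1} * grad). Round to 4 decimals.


Step 1: H is diagonal, so H^(-1) * g = [1.9763, -1.891, 0.2466, -0.2358].
Step 2: g^T H^(-1) g = sum_i g_i^2 / H_ii
  = (7.9051)^2/4 + (-7.5639)^2/4 + (3.2064)^2/13 + (-2.8295)^2/12
  = 15.6227 + 14.3031 + 0.7908 + 0.6672 = 31.3838
Step 3: Objective decrease = 0.5 * g^T H^(-1) g = 15.6919


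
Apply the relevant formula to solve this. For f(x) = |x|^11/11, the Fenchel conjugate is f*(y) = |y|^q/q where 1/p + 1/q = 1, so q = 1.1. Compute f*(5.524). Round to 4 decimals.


The conjugate exponent q satisfies 1/p + 1/q = 1.
p = 11, so q = 11/(11 - 1) = 1.1
|y|^q = 5.524^1.1 = 6.5536
f*(5.524) = 6.5536 / 1.1 = 5.9578


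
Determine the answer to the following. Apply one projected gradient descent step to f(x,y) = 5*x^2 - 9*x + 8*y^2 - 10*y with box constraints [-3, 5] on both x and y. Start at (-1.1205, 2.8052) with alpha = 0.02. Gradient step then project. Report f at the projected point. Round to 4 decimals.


Step 1: Compute gradient at (-1.1205, 2.8052).
grad_x = 2*5*-1.1205 - 9 = -20.205
grad_y = 2*8*2.8052 - 10 = 34.8832
Step 2: Gradient step.
x_raw = -1.1205 - 0.02*-20.205 = -0.7164
y_raw = 2.8052 - 0.02*34.8832 = 2.1075
Step 3: Project onto [-3, 5].
x_proj = clip(-0.7164) = -0.7164
y_proj = clip(2.1075) = 2.1075
Step 4: Evaluate f.
f(-0.7164, 2.1075) = 23.472


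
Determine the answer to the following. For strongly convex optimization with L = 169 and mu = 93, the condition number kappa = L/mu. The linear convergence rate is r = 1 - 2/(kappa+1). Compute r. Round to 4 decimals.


Step 1: Compute the condition number.
kappa = L/mu = 169/93 = 1.8172
Step 2: Compute the convergence rate.
r = 1 - 2/(kappa + 1) = 1 - 2*mu/(L + mu) = (L - mu)/(L + mu) = 76/262 = 0.2901


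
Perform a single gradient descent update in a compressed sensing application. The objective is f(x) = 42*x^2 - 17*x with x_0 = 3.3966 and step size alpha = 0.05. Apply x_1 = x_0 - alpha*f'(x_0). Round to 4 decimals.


We compute the gradient at x_0 and apply the update.
f'(x) = 84*x - 17
f'(3.3966) = 84*3.3966 - 17 = 268.3144
x_1 = 3.3966 - 0.05*268.3144 = -10.0191


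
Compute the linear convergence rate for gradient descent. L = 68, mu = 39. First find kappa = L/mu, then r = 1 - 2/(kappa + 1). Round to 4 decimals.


Step 1: Compute the condition number.
kappa = L/mu = 68/39 = 1.7436
Step 2: Compute the convergence rate.
r = 1 - 2/(kappa + 1) = 1 - 2*mu/(L + mu) = (L - mu)/(L + mu) = 29/107 = 0.271


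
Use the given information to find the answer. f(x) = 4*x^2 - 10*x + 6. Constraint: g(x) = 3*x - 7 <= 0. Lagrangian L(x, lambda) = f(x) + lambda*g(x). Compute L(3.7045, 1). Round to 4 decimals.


Step 1: Evaluate f(x).
f(3.7045) = 4*3.7045^2 - 10*3.7045 + 6 = 23.8483
Step 2: Evaluate g(x).
g(3.7045) = 3*3.7045 - 7 = 4.1135
Step 3: Compute Lagrangian.
L = 23.8483 + 1*4.1135 = 27.9618


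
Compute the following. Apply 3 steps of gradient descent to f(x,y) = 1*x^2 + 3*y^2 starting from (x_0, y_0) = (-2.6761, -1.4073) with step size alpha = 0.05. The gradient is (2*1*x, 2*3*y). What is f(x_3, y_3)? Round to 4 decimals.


Gradient descent on f(x,y) = 1*x^2 + 3*y^2.
Starting point: (-2.6761, -1.4073), alpha = 0.05
Step 1: grad_x = 2*1*-2.6761 = -5.3522, grad_y = 2*3*-1.4073 = -8.4438
  x_1 = -2.6761 - 0.05*-5.3522 = -2.4085
  y_1 = -1.4073 - 0.05*-8.4438 = -0.9851
Step 2: grad_x = 2*1*-2.4085 = -4.817, grad_y = 2*3*-0.9851 = -5.9107
  x_2 = -2.4085 - 0.05*-4.817 = -2.1676
  y_2 = -0.9851 - 0.05*-5.9107 = -0.6896
Step 3: grad_x = 2*1*-2.1676 = -4.3353, grad_y = 2*3*-0.6896 = -4.1375
  x_3 = -2.1676 - 0.05*-4.3353 = -1.9509
  y_3 = -0.6896 - 0.05*-4.1375 = -0.4827
f(-1.9509, -0.4827) = 1*(-1.9509)^2 + 3*(-0.4827)^2 = 4.5049


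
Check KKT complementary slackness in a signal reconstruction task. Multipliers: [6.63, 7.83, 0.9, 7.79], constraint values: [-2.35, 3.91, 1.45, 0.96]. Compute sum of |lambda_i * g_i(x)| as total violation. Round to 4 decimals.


KKT complementary slackness check:
lambda_1 * g_1 = 6.63 * -2.35 = -15.5805
lambda_2 * g_2 = 7.83 * 3.91 = 30.6153
lambda_3 * g_3 = 0.9 * 1.45 = 1.305
lambda_4 * g_4 = 7.79 * 0.96 = 7.4784
Total violation = 15.5805 + 30.6153 + 1.305 + 7.4784 = 54.9792


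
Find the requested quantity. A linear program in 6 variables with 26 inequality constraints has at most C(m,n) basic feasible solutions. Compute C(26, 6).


Each vertex corresponds to some choice of n active constraints out of m, so the number of vertices is at most C(m, n) = m! / (n!(m-n)!).
m = 26, n = 6
Numerator: 26 * 25 * 24 * 23 * 22 * 21
Denominator: 6! = 720
C(26, 6) = 230230


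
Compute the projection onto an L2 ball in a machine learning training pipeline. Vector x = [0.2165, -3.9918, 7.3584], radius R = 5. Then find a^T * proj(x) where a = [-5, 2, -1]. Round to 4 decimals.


Step 1: Compute ||x|| (intermediates to 6 decimals).
||x|| = sqrt(0.2165^2 + (-3.9918)^2 + 7.3584^2) = 8.37421
Step 2: Project.
Since ||x|| > R, scale = R/||x|| = 5/8.37421 = 0.597071, proj(x) = scale * x
proj(x) = [0.129266, -2.383388, 4.393487]
Step 3: Dot product.
a^T * proj(x) = -5*0.129266 + 2*(-2.383388) - 1*4.393487 = -9.8066


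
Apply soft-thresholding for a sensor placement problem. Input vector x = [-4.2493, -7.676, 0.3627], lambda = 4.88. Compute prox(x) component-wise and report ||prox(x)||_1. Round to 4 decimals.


Soft-thresholding with lambda = 4.88:
prox(-4.2493) = sign(-4.2493)*max(|-4.2493| - 4.88, 0) = 0.0
prox(-7.676) = sign(-7.676)*max(|-7.676| - 4.88, 0) = -2.796
prox(0.3627) = sign(0.3627)*max(|0.3627| - 4.88, 0) = 0.0
prox(x) = [0.0, -2.796, 0.0]
||prox(x)||_1 = 0.0 + 2.796 + 0.0 = 2.796


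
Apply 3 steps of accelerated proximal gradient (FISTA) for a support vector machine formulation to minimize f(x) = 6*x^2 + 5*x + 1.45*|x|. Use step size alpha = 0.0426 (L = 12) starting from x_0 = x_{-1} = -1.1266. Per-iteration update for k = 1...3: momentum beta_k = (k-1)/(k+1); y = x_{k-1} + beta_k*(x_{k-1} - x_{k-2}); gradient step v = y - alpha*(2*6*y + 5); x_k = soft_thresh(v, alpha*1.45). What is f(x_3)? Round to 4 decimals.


FISTA on f(x) = 6*x^2 + 5*x + 1.45*|x|
L = 12, alpha = 0.0426
Iteration 1: beta = 0.0, y = -1.1266 + 0.0*(-1.1266 + 1.1266) = -1.1266
  grad(y) = -8.5192, v = y - alpha*grad = -0.7637
  prox(v) = soft_thresh(-0.7637, 0.0618) = -0.7019
Iteration 2: beta = 0.3333, y = -0.7019 + 0.3333*(-0.7019 + 1.1266) = -0.5603
  grad(y) = -1.7242, v = y - alpha*grad = -0.4869
  prox(v) = soft_thresh(-0.4869, 0.0618) = -0.4251
Iteration 3: beta = 0.5, y = -0.4251 + 0.5*(-0.4251 + 0.7019) = -0.2867
  grad(y) = 1.5592, v = y - alpha*grad = -0.3532
  prox(v) = soft_thresh(-0.3532, 0.0618) = -0.2914
f(x_3) = 6*(-0.2914)^2 + 5*(-0.2914) + 1.45*|-0.2914| = -0.525


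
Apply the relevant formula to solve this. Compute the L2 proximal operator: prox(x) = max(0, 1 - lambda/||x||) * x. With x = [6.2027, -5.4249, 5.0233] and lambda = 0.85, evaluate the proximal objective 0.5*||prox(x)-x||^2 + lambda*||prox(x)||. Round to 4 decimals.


Step 1: Compute ||x||.
||x|| = 9.6507
Step 2: Compute scaling factor.
scale = max(0, 1 - 0.85/9.6507) = 0.9119
Step 3: prox(x) = [5.6564, -4.9471, 4.5809]
||prox(x)|| = 8.8007
Step 4: Proximal objective.
0.5*||prox-x||^2 = 0.3613
lambda*||prox|| = 7.4806
Total = 7.8419


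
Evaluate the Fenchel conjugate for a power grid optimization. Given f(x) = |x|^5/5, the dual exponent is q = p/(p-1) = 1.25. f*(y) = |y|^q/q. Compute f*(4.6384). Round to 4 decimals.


The conjugate exponent q satisfies 1/p + 1/q = 1.
p = 5, so q = 5/(5 - 1) = 1.25
|y|^q = 4.6384^1.25 = 6.8071
f*(4.6384) = 6.8071 / 1.25 = 5.4457


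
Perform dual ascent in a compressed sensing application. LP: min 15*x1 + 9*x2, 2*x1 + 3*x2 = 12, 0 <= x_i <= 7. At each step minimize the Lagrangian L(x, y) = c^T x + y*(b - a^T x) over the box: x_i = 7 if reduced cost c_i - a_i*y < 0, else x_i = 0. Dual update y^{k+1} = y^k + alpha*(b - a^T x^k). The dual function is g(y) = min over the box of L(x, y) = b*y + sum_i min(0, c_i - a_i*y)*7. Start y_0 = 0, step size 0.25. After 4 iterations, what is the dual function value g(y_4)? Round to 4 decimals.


Dual ascent for LP: min 15*x1 + 9*x2, 2*x1 + 3*x2 = 12, 0 <= x_i <= 7
Step 1: y^k = 0.0, reduced costs: (15.0, 9.0)
  x^k = (0.0, 0.0), subgradient = b - a^T x = 12.0
  y^{k+1} = 0.0 + 0.25*12.0 = 3.0
Step 2: y^k = 3.0, reduced costs: (9.0, 0.0)
  x^k = (0.0, 0.0), subgradient = b - a^T x = 12.0
  y^{k+1} = 3.0 + 0.25*12.0 = 6.0
Step 3: y^k = 6.0, reduced costs: (3.0, -9.0)
  x^k = (0.0, 7.0), subgradient = b - a^T x = -9.0
  y^{k+1} = 6.0 + 0.25*-9.0 = 3.75
Step 4: y^k = 3.75, reduced costs: (7.5, -2.25)
  x^k = (0.0, 7.0), subgradient = b - a^T x = -9.0
  y^{k+1} = 3.75 + 0.25*-9.0 = 1.5
Dual objective at y_4 = 1.5: reduced costs (12.0, 4.5), box minimizer x = (0.0, 0.0)
g(y_4) = b*y + (c1 - a1*y)*x1 + (c2 - a2*y)*x2 = 12*1.5 + 12.0*0.0 + 4.5*0.0 = 18.0 + 0.0 + 0.0 = 18.0


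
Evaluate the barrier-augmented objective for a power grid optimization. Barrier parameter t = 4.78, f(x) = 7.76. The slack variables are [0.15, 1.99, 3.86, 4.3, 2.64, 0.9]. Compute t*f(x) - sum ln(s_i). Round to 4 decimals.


Step 1: Compute log-barrier.
ln values: [-1.8971, 0.6881, 1.3507, 1.4586, 0.9708, -0.1054]
phi = -(-1.8971 + 0.6881 + 1.3507 + 1.4586 + 0.9708 - 0.1054) = -2.4657
Step 2: Compute augmented objective.
t*f(x) = 4.78*7.76 = 37.0928
Total = 37.0928 - 2.4657 = 34.6271


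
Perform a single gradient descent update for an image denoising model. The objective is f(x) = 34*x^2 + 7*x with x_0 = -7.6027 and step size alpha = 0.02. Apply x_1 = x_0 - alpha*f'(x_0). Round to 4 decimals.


We compute the gradient at x_0 and apply the update.
f'(x) = 68*x + 7
f'(-7.6027) = 68*-7.6027 + 7 = -509.9836
x_1 = -7.6027 - 0.02*-509.9836 = 2.597


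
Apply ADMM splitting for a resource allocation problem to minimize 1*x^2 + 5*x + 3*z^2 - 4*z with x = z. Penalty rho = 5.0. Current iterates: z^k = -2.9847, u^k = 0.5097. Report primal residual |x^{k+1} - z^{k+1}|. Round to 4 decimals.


ADMM iteration with rho = 5.0, z^k = -2.9847, u^k = 0.5097
Step 1: x-update.
Minimize 1*x^2 + 5*x + (5.0/2)*(x + 2.9847 + 0.5097)^2
FOC: (2*1 + 5.0)*x = -5 + 5.0*(-2.9847 - 0.5097)
x^{k+1} = -3.2103
Step 2: z-update.
Minimize 3*z^2 - 4*z + (5.0/2)*(-3.2103 - z + 0.5097)^2
FOC: (2*3 + 5.0)*z = 4 + 5.0*(-3.2103 + 0.5097)
z^{k+1} = -0.8639
Step 3: u-update.
u^{k+1} = 0.5097 - 3.2103 + 0.8639 = -1.8367
Step 4: Primal residual = |-3.2103 + 0.8639| = 2.3464


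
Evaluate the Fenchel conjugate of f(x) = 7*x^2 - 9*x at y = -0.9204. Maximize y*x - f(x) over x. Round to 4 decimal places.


f*(y) = sup_x {y*x - a*x^2 - b*x} = sup_x {(y-b)*x - a*x^2}
FOC: (y - b) - 2a*x = 0 => x* = (y - b)/(2a)
x* = (-0.9204 + 9)/(2*7) = 0.5771
f*(-0.9204) = (y-b)^2/(4a) = (-0.9204 + 9)^2/(4*7)
= 65.2799/28 = 2.3314


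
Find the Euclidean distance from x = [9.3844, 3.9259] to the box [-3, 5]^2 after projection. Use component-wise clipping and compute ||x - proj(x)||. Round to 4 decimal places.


Project each component onto [-3, 5].
clip(9.3844) = 5.0, clip(3.9259) = 3.9259
Projection = [5.0, 3.9259]
Squared diffs: [19.223, 0.0]
Distance = sqrt(19.223) = 4.3844


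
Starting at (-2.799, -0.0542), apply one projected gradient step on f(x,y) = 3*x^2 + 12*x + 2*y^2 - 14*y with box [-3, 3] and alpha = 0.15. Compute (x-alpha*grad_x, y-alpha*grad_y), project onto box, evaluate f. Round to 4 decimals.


Step 1: Compute gradient at (-2.799, -0.0542).
grad_x = 2*3*-2.799 + 12 = -4.794
grad_y = 2*2*-0.0542 - 14 = -14.2168
Step 2: Gradient step.
x_raw = -2.799 - 0.15*-4.794 = -2.0799
y_raw = -0.0542 - 0.15*-14.2168 = 2.0783
Step 3: Project onto [-3, 3].
x_proj = clip(-2.0799) = -2.0799
y_proj = clip(2.0783) = 2.0783
Step 4: Evaluate f.
f(-2.0799, 2.0783) = -32.4385


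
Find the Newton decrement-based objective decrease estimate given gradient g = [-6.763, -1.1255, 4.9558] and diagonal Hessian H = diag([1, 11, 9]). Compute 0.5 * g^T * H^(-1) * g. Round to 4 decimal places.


Step 1: H is diagonal, so H^(-1) * g = [-6.763, -0.1023, 0.5506].
Step 2: g^T H^(-1) g = sum_i g_i^2 / H_ii
  = (-6.763)^2/1 + (-1.1255)^2/11 + (4.9558)^2/9
  = 45.7382 + 0.1152 + 2.7289 = 48.5822
Step 3: Objective decrease = 0.5 * g^T H^(-1) g = 24.2911


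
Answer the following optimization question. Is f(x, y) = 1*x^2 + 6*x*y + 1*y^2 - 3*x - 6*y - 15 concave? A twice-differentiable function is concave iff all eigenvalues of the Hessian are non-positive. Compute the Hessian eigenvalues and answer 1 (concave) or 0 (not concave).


The Hessian of f(x,y) = 1*x^2 + 6*x*y + 1*y^2 - 3*x - 6*y - 15 is:
H = [[2, 6], [6, 2]]
Trace = 2 + 2 = 4
Determinant = 2*2 - (6)^2 = -32
Discriminant = (4)^2 - 4*-32 = 144.0
Eigenvalues: lambda_1 = -4.0, lambda_2 = 8.0
The function is not concave.

0


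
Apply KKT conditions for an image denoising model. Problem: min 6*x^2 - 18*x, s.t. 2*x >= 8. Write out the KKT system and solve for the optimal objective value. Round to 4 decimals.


Step 1: Try lambda = 0 (constraint inactive).
x_unc = 18/(2*6) = 1.5
Check: 2*1.5 = 3.0 < 8 -- violated!
Step 2: Constraint must be active: 2*x = 8
x* = 8/2 = 4.0
lambda = (2*6*4.0 - 18)/2 = 15.0
Step 3: Compute optimal value.
f(x*) = 6*4.0^2 - 18*4.0 = 24.0


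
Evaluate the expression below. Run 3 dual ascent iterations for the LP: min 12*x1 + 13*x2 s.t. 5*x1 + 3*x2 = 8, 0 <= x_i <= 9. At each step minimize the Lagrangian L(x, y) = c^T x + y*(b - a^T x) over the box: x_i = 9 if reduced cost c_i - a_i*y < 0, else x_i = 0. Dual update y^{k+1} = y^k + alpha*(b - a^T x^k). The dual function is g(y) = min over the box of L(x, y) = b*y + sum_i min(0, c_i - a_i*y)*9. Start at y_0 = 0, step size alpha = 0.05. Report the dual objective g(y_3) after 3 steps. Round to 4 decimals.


Dual ascent for LP: min 12*x1 + 13*x2, 5*x1 + 3*x2 = 8, 0 <= x_i <= 9
Step 1: y^k = 0.0, reduced costs: (12.0, 13.0)
  x^k = (0.0, 0.0), subgradient = b - a^T x = 8.0
  y^{k+1} = 0.0 + 0.05*8.0 = 0.4
Step 2: y^k = 0.4, reduced costs: (10.0, 11.8)
  x^k = (0.0, 0.0), subgradient = b - a^T x = 8.0
  y^{k+1} = 0.4 + 0.05*8.0 = 0.8
Step 3: y^k = 0.8, reduced costs: (8.0, 10.6)
  x^k = (0.0, 0.0), subgradient = b - a^T x = 8.0
  y^{k+1} = 0.8 + 0.05*8.0 = 1.2
Dual objective at y_3 = 1.2: reduced costs (6.0, 9.4), box minimizer x = (0.0, 0.0)
g(y_3) = b*y + (c1 - a1*y)*x1 + (c2 - a2*y)*x2 = 8*1.2 + 6.0*0.0 + 9.4*0.0 = 9.6 + 0.0 + 0.0 = 9.6


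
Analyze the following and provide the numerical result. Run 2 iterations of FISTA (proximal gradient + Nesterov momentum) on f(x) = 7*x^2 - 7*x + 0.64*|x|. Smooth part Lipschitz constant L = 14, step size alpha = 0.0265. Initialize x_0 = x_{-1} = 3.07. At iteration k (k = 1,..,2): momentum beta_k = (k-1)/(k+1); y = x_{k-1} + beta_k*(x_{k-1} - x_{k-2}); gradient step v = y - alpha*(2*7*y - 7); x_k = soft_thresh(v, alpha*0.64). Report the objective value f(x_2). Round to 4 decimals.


FISTA on f(x) = 7*x^2 - 7*x + 0.64*|x|
L = 14, alpha = 0.0265
Iteration 1: beta = 0.0, y = 3.07 + 0.0*(3.07 - 3.07) = 3.07
  grad(y) = 35.98, v = y - alpha*grad = 2.1165
  prox(v) = soft_thresh(2.1165, 0.017) = 2.0996
Iteration 2: beta = 0.3333, y = 2.0996 + 0.3333*(2.0996 - 3.07) = 1.7761
  grad(y) = 17.8653, v = y - alpha*grad = 1.3027
  prox(v) = soft_thresh(1.3027, 0.017) = 1.2857
f(x_2) = 7*1.2857^2 - 7*1.2857 + 0.64*|1.2857| = 3.3942


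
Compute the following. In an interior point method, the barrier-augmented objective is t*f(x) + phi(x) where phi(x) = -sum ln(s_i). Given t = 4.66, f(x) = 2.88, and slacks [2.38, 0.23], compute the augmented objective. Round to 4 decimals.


Step 1: Compute log-barrier.
ln values: [0.8671, -1.4697]
phi = -(0.8671 - 1.4697) = 0.6026
Step 2: Compute augmented objective.
t*f(x) = 4.66*2.88 = 13.4208
Total = 13.4208 + 0.6026 = 14.0234


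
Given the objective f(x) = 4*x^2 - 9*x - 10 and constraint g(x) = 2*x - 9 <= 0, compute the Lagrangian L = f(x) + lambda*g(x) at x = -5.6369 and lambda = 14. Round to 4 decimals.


Step 1: Evaluate f(x).
f(-5.6369) = 4*(-5.6369)^2 - 9*(-5.6369) - 10 = 167.8307
Step 2: Evaluate g(x).
g(-5.6369) = 2*-5.6369 - 9 = -20.2738
Step 3: Compute Lagrangian.
L = 167.8307 + 14*-20.2738 = -116.0025


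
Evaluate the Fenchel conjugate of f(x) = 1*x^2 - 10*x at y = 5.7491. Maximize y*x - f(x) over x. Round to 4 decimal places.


f*(y) = sup_x {y*x - a*x^2 - b*x} = sup_x {(y-b)*x - a*x^2}
FOC: (y - b) - 2a*x = 0 => x* = (y - b)/(2a)
x* = (5.7491 + 10)/(2*1) = 7.8746
f*(5.7491) = (y-b)^2/(4a) = (5.7491 + 10)^2/(4*1)
= 248.0342/4 = 62.0085
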